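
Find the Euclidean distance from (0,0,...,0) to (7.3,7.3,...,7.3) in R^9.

||(7.3,7.3,...,7.3)|| = √(9)·7.3 = 21.9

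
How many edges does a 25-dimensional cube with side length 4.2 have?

Number of 1-faces = C(25,1)·2^(25-1) = 25·16777216 = 419430400.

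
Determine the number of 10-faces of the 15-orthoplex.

f_10(15-orthoplex) = 2^11 · (15 choose 11) = 2795520.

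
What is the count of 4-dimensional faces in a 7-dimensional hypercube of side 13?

f_4(7-cube) = (7 choose 4) · 2^3 = 280.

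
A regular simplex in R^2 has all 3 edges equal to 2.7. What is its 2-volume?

Area = (√3/4) · 2.7² = 3.15666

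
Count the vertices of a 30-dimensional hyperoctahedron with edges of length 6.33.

The 30-dimensional cross-polytope has 2n = 2·30 = 60 vertices.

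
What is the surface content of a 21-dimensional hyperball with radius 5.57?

S_21(5.57) = 2·π^(21/2)·(5.57)^20 / Γ(21/2) ≈ 2.42031e+14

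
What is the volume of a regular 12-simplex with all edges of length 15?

V_12 = √(13) · 15^12 / (12! · 2^(12/2)) ≈ 15259.8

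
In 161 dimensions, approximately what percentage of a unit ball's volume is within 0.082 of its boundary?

1 - (1-0.082)^161 ≈ 0.9999989585 ≈ 99.999896%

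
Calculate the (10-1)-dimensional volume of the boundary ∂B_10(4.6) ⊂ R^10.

S = n·V_n(r)/r = 10·V_10(4.6)/4.6 (volume-to-surface relation), giving 2.35174e+07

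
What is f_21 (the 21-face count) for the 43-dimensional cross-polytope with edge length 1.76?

f_21(43-orthoplex) = 2^22 · (43 choose 22) = 4412615349963325440.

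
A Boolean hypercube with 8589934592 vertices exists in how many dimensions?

Since 2^n = 8589934592, we have n = 33.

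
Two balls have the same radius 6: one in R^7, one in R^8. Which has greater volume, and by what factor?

V_7(6) ≈ 1.32263e+06, V_8(6) ≈ 6.81708e+06. The 8-ball is larger by a factor of 5.154.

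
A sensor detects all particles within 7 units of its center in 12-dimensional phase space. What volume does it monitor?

V = 13841287201·π^6/720 ≈ 1.84818e+10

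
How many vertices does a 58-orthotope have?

An n-cube has 2^n vertices; for n = 58 that is 2^58 = 288230376151711744.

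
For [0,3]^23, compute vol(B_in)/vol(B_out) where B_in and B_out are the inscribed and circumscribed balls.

The radii are 3/2 and 3√23/2, so the volume ratio is (1/√23)^23 = 23^{-23/2} ≈ 2.18842e-16.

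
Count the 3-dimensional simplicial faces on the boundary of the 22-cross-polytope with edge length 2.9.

An n-cross-polytope has 2^(k+1)·C(n,k+1) k-faces. Here 2^4·C(22,4) = 16·7315 = 117040.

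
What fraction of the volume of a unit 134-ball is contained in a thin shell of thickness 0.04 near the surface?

Shell fraction = 1 - (1-0.04)^134 ≈ 0.995789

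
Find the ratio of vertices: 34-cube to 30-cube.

The 34-cube has 2^34 = 17179869184 vertices. The 30-cube has 2^30 = 1073741824 vertices. Ratio: 17179869184/1073741824 = 16.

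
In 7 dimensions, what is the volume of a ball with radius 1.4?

The n-ball volume is π^(n/2)·r^n/Γ(n/2+1). With n=7, r=1.4: V ≈ 49.8054.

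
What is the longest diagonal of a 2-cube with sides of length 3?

The space diagonal of an n-cube of side s is s√n. Here 3·√2 ≈ 4.24264.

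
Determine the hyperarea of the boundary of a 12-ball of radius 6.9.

The surface area of an n-ball is 2π^(n/2) r^(n-1) / Γ(n/2). For n=12, r=6.9: 2.70451e+10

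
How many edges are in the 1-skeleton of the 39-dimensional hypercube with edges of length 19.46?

An n-cube has n·2^(n-1) edges. With n = 39: 39·274877906944 = 10720238370816.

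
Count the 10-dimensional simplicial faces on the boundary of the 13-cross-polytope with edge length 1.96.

Number of 10-faces = 2^(10+1) · C(13,10+1) = 2048 · 78 = 159744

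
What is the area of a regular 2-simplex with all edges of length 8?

Area = (√3/4) · 8² = 27.7128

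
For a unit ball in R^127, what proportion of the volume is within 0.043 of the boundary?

1 - (1-0.043)^127 ≈ 0.996235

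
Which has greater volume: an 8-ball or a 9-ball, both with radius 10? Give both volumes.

V_8(10) ≈ 4.05871e+08. V_9(10) ≈ 3.29851e+09. The 9-ball is larger.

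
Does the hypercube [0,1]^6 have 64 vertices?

True. The 6-cube has 2^6 = 64 vertices.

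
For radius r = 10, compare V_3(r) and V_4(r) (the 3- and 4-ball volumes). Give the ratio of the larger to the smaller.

V_3(10) ≈ 4188.79, V_4(10) ≈ 49348. The 4-ball is larger by a factor of 11.78.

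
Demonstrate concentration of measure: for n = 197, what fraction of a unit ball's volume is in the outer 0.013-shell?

1 - (1-0.013)^197 ≈ 0.924059 ≈ 92.41%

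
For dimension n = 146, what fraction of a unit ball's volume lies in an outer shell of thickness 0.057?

1 - (1-0.057)^146 ≈ 0.99981 ≈ 99.9810%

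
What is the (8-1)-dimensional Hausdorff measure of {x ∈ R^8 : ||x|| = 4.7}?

|∂B_8(4.7)| ≈ 1.64499e+06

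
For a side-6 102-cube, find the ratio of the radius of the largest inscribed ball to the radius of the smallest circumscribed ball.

For an n-cube of any side s, the inradius is s/2 and the circumradius is s√n/2, so the ratio is 1/√102 ≈ 0.0990148.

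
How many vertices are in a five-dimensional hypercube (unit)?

f_0(5-cube) = (5 choose 0) · 2^5 = 32.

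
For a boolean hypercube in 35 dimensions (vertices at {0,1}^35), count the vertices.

Number of vertices = 2^35 = 34359738368.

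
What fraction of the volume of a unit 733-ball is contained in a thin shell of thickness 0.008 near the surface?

1 - (1-0.008)^733 ≈ 0.997226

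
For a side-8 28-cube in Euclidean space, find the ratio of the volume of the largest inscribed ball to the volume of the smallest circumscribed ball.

The radii are 8/2 and 8√28/2, so the volume ratio is (1/√28)^28 = 28^{-28/2} ≈ 5.49272e-21.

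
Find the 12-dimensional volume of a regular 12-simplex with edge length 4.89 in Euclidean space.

V = (4.89^12 / 12!) · √((12+1) / 2^12) ≈ 0.0219868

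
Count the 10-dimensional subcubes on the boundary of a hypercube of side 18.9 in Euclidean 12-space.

Choose 10 of 12 axes to span the face (C(12,10) = 66 ways), then fix each of the remaining 2 coordinates at one of its two extreme values (2^2 = 4 ways): 66·4 = 264.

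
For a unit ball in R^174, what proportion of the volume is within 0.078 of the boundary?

1 - (1-0.078)^174 ≈ 0.9999992702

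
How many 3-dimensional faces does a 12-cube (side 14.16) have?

f_3(12-cube) = (12 choose 3) · 2^9 = 112640.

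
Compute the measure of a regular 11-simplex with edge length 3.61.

V = (3.61^11 / 11!) · √((11+1) / 2^11) ≈ 0.00260225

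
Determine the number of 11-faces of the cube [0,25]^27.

Number of 11-faces = C(27,11) · 2^(27-11) = 13037895 · 65536 = 854451486720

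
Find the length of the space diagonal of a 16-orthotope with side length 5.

Diagonal = √16 · 5 = 20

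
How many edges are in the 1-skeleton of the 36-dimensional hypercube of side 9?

The 36-cube has n·2^(n-1) = 36·2^35 = 36·34359738368 = 1236950581248 edges.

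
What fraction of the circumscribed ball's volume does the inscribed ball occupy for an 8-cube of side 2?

Volume scales as r^n, and r_in/r_out = 1/√8, giving (1/√8)^8 ≈ 0.000244141.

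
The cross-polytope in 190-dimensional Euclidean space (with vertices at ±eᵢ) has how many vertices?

Number of vertices = 2n = 380.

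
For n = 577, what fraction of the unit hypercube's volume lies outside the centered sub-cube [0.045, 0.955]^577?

Shell fraction = 1 - (1-0.09)^577 ≈ 1 - 2.327e-24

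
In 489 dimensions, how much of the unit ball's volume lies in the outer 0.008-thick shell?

V(inner)/V(outer) = ((1-0.008)/1)^489 ≈ 0.01969, so the shell fraction is 0.980312.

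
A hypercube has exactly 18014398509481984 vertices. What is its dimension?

Since 2^n = 18014398509481984, we have n = 54.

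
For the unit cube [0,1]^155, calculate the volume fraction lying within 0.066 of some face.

The inner cube has side 1-2·0.066 = 0.868 and volume (0.868)^155 ≈ 2.955e-10, so the shell holds 1 - 2.955e-10 of the volume.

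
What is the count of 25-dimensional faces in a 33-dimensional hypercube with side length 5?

Choose 25 of 33 axes to span the face (C(33,25) = 13884156 ways), then fix each of the remaining 8 coordinates at one of its two extreme values (2^8 = 256 ways): 13884156·256 = 3554343936.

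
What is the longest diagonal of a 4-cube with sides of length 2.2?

d = √(2.2² + 2.2² + ... + 2.2²) [4 terms] = √(4·2.2²) = 2.2√4 = 4.4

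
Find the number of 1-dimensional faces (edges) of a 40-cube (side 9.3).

Each of the 2^40 = 1099511627776 vertices has degree 40; total edges = 40·2^40/2 = 21990232555520.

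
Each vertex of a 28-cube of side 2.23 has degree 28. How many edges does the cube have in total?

An n-cube has n·2^(n-1) edges. With n = 28: 28·134217728 = 3758096384.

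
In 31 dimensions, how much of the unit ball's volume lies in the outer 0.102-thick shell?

1 - (1-0.102)^31 ≈ 0.96439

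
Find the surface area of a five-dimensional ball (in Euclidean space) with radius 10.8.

S = n·V_n(r)/r = 5·V_5(10.8)/10.8 (volume-to-surface relation), giving 358066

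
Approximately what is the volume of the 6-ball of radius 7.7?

V_6(7.7) = π^(6/2) · (7.7)^6 / Γ(6/2 + 1) ≈ 1.07707e+06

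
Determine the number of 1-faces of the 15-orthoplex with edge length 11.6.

f_1(15-orthoplex) = 2^2 · (15 choose 2) = 420.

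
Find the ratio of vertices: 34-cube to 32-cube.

The 34-cube has 2^34 = 17179869184 vertices. The 32-cube has 2^32 = 4294967296 vertices. Ratio: 17179869184/4294967296 = 4.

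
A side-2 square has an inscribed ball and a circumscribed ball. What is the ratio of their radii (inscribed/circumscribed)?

r_in = 2/2 (half the side); r_out = 2√2/2 (half the diagonal). Ratio = 1/√2 ≈ 0.707107.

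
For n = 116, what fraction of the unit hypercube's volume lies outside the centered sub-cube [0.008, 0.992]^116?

The inner cube has side 1-2·0.008 = 0.984 and volume (0.984)^116 ≈ 0.154, so the shell holds 0.846032 of the volume.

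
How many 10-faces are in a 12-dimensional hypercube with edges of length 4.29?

Number of 10-faces = C(12,10) · 2^(12-10) = 66 · 4 = 264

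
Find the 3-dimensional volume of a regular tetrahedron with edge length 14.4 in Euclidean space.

Volume = (√2/12) · 14.4³ = 351.902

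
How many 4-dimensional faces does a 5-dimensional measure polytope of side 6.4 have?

Choose 4 of 5 axes to span the face (C(5,4) = 5 ways), then fix each of the remaining 1 coordinate at one of its two extreme values (2^1 = 2 ways): 5·2 = 10.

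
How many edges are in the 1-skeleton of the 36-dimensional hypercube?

The 36-cube has n·2^(n-1) = 36·2^35 = 36·34359738368 = 1236950581248 edges.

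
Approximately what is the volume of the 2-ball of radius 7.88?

V_2(7.88) = π^(2/2) · (7.88)^2 / Γ(2/2 + 1) ≈ 195.075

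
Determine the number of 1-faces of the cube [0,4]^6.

An n-cube has C(n,k)·2^(n-k) k-faces. Here C(6,1)·2^5 = 6·32 = 192.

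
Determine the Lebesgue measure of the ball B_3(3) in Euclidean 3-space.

Volume = π^{3/2}·(3)^3/Γ(5/2) = 36·π ≈ 113.097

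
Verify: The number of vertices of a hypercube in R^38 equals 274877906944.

True. The 38-cube has 2^38 = 274877906944 vertices.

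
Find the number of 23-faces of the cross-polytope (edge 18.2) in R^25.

Each 23-face is the convex hull of 24 vertices, one chosen as ±e_i from each of 24 distinct axes: 2^24·C(25,24) = 419430400.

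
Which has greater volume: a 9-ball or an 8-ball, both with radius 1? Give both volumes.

V_9(1) ≈ 3.29851. V_8(1) ≈ 4.05871. The 8-ball is larger.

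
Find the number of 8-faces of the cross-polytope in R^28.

An n-cross-polytope has 2^(k+1)·C(n,k+1) k-faces. Here 2^9·C(28,9) = 512·6906900 = 3536332800.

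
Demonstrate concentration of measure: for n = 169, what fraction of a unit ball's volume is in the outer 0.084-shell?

1 - (1-0.084)^169 ≈ 0.9999996366 ≈ 99.999964%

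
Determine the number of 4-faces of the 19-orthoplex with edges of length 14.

Number of 4-faces = 2^(4+1) · C(19,4+1) = 32 · 11628 = 372096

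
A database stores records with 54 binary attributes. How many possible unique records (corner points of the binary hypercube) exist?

Number of vertices = 2^54 = 18014398509481984.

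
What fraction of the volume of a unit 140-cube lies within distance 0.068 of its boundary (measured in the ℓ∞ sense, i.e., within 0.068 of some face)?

The inner cube has side 1-2·0.068 = 0.864 and volume (0.864)^140 ≈ 1.294e-09, so the shell holds 0.9999999987 of the volume.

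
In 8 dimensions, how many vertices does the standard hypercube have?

Number of vertices = 2^8 = 256.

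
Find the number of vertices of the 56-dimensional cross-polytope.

Number of vertices = 2n = 112.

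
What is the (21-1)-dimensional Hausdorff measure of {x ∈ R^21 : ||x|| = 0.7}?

The surface area of an n-ball is 2π^(n/2) r^(n-1) / Γ(n/2). For n=21, r=0.7: 0.000233737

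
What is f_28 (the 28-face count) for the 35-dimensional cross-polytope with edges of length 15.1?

An n-cross-polytope has 2^(k+1)·C(n,k+1) k-faces. Here 2^29·C(35,29) = 536870912·1623160 = 871427389521920.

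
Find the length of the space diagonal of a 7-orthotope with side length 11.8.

The space diagonal of an n-cube of side s is s√n. Here 11.8·√7 ≈ 31.2199.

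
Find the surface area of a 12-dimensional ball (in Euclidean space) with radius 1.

S = n·V_n(r)/r = 12·V_12(1)/1 (volume-to-surface relation), giving π^6/60 ≈ 16.0232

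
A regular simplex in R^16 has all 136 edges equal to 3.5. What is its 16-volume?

For a regular n-simplex with edge a, V = (a^n / n!)·√((n+1)/2^n). With a=3.5, n=16: V ≈ 3.90349e-07.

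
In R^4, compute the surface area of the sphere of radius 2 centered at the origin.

|∂B_4(2)| = 16·π^2 ≈ 157.914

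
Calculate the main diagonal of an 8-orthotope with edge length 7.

Diagonal = √8 · 7 ≈ 19.799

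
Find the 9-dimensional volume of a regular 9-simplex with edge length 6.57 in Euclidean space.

V_9 = √(10) · 6.57^9 / (9! · 2^(9/2)) ≈ 8.78396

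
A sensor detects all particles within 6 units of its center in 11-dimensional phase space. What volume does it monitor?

V = 859963392·π^5/385 ≈ 6.83547e+08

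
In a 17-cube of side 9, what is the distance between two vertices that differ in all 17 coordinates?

The space diagonal of an n-cube of side s is s√n. Here 9·√17 ≈ 37.108.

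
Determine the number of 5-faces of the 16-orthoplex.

Number of 5-faces = 2^(5+1) · C(16,5+1) = 64 · 8008 = 512512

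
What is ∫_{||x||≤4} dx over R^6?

Volume = π^{6/2}·(4)^6/Γ(4) = 2048·π^3/3 ≈ 21167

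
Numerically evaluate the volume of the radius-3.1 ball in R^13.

Volume = π^{13/2}·(3.1)^13/Γ(15/2) ≈ 2.22353e+06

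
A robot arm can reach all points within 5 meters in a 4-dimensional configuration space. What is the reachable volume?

V_4(5) = π^(4/2) · (5)^4 / Γ(4/2 + 1) = 625·π^2/2 ≈ 3084.25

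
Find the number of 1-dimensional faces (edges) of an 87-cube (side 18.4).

An n-cube has n·2^(n-1) edges. With n = 87: 87·77371252455336267181195264 = 6731298963614255244763987968.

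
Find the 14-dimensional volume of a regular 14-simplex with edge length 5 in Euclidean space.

V_14 = √(15) · 5^14 / (14! · 2^(14/2)) ≈ 0.0021184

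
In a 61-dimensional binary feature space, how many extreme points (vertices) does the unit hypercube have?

An n-cube has 2^n vertices; for n = 61 that is 2^61 = 2305843009213693952.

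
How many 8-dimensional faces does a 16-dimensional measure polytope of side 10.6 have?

An n-cube has C(n,k)·2^(n-k) k-faces. Here C(16,8)·2^8 = 12870·256 = 3294720.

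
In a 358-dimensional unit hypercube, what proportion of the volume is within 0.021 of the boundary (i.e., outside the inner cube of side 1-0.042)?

Shell fraction = 1 - (1-0.042)^358 ≈ 0.9999997868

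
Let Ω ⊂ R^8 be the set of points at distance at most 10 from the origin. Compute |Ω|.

V_8(10) = π^(8/2) · (10)^8 / Γ(8/2 + 1) = 12500000·π^4/3 ≈ 4.05871e+08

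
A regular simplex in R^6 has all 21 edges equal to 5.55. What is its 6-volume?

V_6 = √(7) · 5.55^6 / (6! · 2^(6/2)) ≈ 13.4241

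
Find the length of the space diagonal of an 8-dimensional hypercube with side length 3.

Diagonal = √8 · 3 ≈ 8.48528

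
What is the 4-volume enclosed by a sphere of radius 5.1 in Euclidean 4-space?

Volume = π^{4/2}·(5.1)^4/Γ(3) ≈ 3338.49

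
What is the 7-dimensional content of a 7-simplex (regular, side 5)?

For a regular n-simplex with edge a, V = (a^n / n!)·√((n+1)/2^n). With a=5, n=7: V ≈ 3.87525.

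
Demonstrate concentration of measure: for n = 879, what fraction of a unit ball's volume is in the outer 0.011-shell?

1 - (1-0.011)^879 ≈ 0.99994 ≈ 99.9940%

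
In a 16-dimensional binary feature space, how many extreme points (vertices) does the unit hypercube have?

An n-cube has 2^n vertices; for n = 16 that is 2^16 = 65536.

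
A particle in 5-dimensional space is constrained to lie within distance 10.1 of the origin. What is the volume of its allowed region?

Volume = π^{5/2}·(10.1)^5/Γ(7/2) ≈ 553230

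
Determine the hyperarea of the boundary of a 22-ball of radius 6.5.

S = n·V_n(r)/r = 22·V_22(6.5)/6.5 (volume-to-surface relation), giving 247064529073450392704413·π^11/3805072588800 ≈ 1.91028e+16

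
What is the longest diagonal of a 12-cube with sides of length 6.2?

Diagonal = √12 · 6.2 ≈ 21.4774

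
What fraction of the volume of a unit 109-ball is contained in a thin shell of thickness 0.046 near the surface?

Shell fraction = 1 - (1-0.046)^109 ≈ 0.994101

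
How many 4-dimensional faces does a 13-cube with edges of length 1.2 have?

Choose 4 of 13 axes to span the face (C(13,4) = 715 ways), then fix each of the remaining 9 coordinates at one of its two extreme values (2^9 = 512 ways): 715·512 = 366080.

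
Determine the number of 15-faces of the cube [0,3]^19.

Number of 15-faces = C(19,15) · 2^(19-15) = 3876 · 16 = 62016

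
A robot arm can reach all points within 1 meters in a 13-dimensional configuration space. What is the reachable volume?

Volume = π^{13/2}·(1)^13/Γ(15/2) = 128·π^6/135135 ≈ 0.910629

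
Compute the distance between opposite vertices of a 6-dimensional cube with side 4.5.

d = √(4.5² + 4.5² + ... + 4.5²) [6 terms] = √(6·4.5²) = 4.5√6 ≈ 11.0227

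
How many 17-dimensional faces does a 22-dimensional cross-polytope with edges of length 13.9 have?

Each 17-face is the convex hull of 18 vertices, one chosen as ±e_i from each of 18 distinct axes: 2^18·C(22,18) = 1917583360.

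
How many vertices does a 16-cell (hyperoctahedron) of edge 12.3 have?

An n-cross-polytope has 2n vertices; here n = 4, giving 8.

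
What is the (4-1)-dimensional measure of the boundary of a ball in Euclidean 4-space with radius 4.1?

S_4(4.1) = 2·π^(4/2)·(4.1)^3 / Γ(4/2) ≈ 1360.45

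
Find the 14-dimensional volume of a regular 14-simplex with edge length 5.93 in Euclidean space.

V_14 = √(15) · 5.93^14 / (14! · 2^(14/2)) ≈ 0.0230777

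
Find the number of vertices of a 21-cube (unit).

Number of vertices = 2^21 = 2097152.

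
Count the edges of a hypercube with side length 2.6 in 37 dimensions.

Number of 1-faces = C(37,1)·2^(37-1) = 37·68719476736 = 2542620639232.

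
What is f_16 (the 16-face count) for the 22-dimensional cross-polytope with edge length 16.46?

Each 16-face is the convex hull of 17 vertices, one chosen as ±e_i from each of 17 distinct axes: 2^17·C(22,17) = 3451650048.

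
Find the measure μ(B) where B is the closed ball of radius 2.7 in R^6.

Volume = π^{6/2}·(2.7)^6/Γ(4) ≈ 2002.08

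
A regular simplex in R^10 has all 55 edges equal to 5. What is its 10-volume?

Volume = 5^10 · √(11/2^10) / 10! ≈ 0.278922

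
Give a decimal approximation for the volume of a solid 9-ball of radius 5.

Volume = π^{9/2}·(5)^9/Γ(11/2) = 12500000·π^4/189 ≈ 6.4424e+06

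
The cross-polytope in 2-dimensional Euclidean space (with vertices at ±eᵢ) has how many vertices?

An n-cross-polytope has 2n vertices; here n = 2, giving 4.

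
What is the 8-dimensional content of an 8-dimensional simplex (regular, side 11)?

V = (11^8 / 8!) · √((8+1) / 2^8) ≈ 996.833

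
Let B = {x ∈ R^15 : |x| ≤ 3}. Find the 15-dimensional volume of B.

V_15(3) = π^(15/2) · (3)^15 / Γ(15/2 + 1) = 45349632·π^7/25025 ≈ 5.47329e+06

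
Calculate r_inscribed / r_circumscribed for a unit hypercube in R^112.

Ratio = (s/2)/(s√112/2) = 112^(-1/2) ≈ 0.0944911.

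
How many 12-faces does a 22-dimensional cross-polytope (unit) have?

Number of 12-faces = 2^(12+1) · C(22,12+1) = 8192 · 497420 = 4074864640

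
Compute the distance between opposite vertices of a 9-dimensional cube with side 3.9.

d = √(3.9² + 3.9² + ... + 3.9²) [9 terms] = √(9·3.9²) = 3.9√9 = 11.7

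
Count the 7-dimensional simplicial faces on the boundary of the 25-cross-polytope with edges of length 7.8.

f_7(25-orthoplex) = 2^8 · (25 choose 8) = 276883200.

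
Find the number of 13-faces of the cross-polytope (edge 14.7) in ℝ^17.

Each 13-face is the convex hull of 14 vertices, one chosen as ±e_i from each of 14 distinct axes: 2^14·C(17,14) = 11141120.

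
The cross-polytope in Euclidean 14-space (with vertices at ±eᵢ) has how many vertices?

An n-cross-polytope has 2n vertices; here n = 14, giving 28.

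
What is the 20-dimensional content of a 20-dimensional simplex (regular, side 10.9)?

Volume = 10.9^20 · √(21/2^20) / 20! ≈ 1.0309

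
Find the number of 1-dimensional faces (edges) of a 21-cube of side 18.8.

Number of 1-faces = C(21,1)·2^(21-1) = 21·1048576 = 22020096.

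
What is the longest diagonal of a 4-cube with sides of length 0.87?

d = √(0.87² + 0.87² + ... + 0.87²) [4 terms] = √(4·0.87²) = 0.87√4 = 1.74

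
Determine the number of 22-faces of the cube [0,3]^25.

Choose 22 of 25 axes to span the face (C(25,22) = 2300 ways), then fix each of the remaining 3 coordinates at one of its two extreme values (2^3 = 8 ways): 2300·8 = 18400.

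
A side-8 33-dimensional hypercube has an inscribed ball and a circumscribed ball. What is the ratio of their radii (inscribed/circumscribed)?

Ratio = (s/2)/(s√33/2) = 33^(-1/2) ≈ 0.174078.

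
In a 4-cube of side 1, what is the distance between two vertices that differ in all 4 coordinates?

||(1,1,...,1)|| = √(4)·1 = 2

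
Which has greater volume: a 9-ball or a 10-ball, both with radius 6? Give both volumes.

V_9(6) ≈ 3.32414e+07. V_10(6) ≈ 1.54199e+08. The 10-ball is larger.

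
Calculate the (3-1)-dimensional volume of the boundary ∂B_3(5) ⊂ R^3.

S = n·V_n(r)/r = 3·V_3(5)/5 (volume-to-surface relation), giving 4πr² = 4π·(5)² ≈ 314.159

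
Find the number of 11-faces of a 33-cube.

Number of 11-faces = C(33,11) · 2^(33-11) = 193536720 · 4194304 = 811751838842880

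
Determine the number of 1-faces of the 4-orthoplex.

f_1(4-orthoplex) = 2^2 · (4 choose 2) = 24.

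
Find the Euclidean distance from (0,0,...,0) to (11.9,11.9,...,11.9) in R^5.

The space diagonal of an n-cube of side s is s√n. Here 11.9·√5 ≈ 26.6092.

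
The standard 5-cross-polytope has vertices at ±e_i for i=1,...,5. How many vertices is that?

The 5-dimensional cross-polytope has 2n = 2·5 = 10 vertices.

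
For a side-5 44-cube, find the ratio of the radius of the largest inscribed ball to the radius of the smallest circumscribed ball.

r_in / r_out = (5/2) / (5√44/2) = 1/√44 ≈ 0.150756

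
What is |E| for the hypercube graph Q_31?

An n-cube has n·2^(n-1) edges. With n = 31: 31·1073741824 = 33285996544.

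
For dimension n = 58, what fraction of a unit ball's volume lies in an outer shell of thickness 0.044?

1 - (1-0.044)^58 ≈ 0.926454 ≈ 92.65%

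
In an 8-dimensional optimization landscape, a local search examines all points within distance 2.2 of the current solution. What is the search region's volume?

V_8(2.2) = π^(8/2) · (2.2)^8 / Γ(8/2 + 1) ≈ 2227.25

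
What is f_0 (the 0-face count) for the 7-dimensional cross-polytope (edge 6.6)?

f_0(7-orthoplex) = 2^1 · (7 choose 1) = 14.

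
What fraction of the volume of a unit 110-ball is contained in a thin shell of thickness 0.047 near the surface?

V(inner)/V(outer) = ((1-0.047)/1)^110 ≈ 0.005014, so the shell fraction is 0.994986.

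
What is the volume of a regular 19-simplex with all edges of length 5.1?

Volume = 5.1^19 · √(20/2^19) / 19! ≈ 1.41081e-06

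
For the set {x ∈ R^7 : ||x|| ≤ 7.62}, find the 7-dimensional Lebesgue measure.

The n-ball volume is π^(n/2)·r^n/Γ(n/2+1). With n=7, r=7.62: V ≈ 7.04799e+06.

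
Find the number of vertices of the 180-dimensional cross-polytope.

An n-cross-polytope has 2n vertices; here n = 180, giving 360.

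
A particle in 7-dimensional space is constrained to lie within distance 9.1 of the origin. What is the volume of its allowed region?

The n-ball volume is π^(n/2)·r^n/Γ(n/2+1). With n=7, r=9.1: V ≈ 2.44157e+07.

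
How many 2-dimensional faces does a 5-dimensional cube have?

Choose 2 of 5 axes to span the face (C(5,2) = 10 ways), then fix each of the remaining 3 coordinates at one of its two extreme values (2^3 = 8 ways): 10·8 = 80.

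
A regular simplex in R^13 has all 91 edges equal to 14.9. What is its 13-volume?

For a regular n-simplex with edge a, V = (a^n / n!)·√((n+1)/2^n). With a=14.9, n=13: V ≈ 11844.3.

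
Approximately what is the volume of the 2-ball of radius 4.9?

Volume = π^{2/2}·(4.9)^2/Γ(2) ≈ 75.4296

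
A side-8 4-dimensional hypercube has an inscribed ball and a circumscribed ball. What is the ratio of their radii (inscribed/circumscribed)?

Ratio = (s/2)/(s√4/2) = 4^(-1/2) ≈ 0.5.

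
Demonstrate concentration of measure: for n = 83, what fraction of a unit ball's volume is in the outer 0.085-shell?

1 - (1-0.085)^83 ≈ 0.999372 ≈ 99.94%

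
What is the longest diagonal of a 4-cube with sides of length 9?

Diagonal = √4 · 9 = 18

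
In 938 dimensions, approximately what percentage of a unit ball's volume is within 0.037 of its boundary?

1 - (1-0.037)^938 ≈ 1 - 4.38e-16 ≈ (100 - 4.44e-14)%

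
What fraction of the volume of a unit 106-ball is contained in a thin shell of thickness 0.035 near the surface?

Shell fraction = 1 - (1-0.035)^106 ≈ 0.977097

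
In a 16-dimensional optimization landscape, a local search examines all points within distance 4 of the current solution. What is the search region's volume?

Volume = π^{16/2}·(4)^16/Γ(9) = 33554432·π^8/315 ≈ 1.01074e+09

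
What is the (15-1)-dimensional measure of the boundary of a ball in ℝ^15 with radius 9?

S_15(9) = 2·π^(15/2)·(9)^14 / Γ(15/2) = 216905884017408·π^7/5005 ≈ 1.30893e+14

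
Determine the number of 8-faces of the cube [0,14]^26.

Number of 8-faces = C(26,8) · 2^(26-8) = 1562275 · 262144 = 409541017600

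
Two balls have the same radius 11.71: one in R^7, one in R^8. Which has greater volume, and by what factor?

V_7(11.71) ≈ 1.42652e+08, V_8(11.71) ≈ 1.43497e+09. The 8-ball is larger by a factor of 10.06.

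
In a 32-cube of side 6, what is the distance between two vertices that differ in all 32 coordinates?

The space diagonal of an n-cube of side s is s√n. Here 6·√32 ≈ 33.9411.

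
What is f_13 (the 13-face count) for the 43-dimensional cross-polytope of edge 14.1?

Number of 13-faces = 2^(13+1) · C(43,13+1) = 16384 · 78378960360 = 1284160886538240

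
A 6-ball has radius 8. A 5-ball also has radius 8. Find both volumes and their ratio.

V_6(8) ≈ 1.35468e+06. V_5(8) ≈ 172484. Ratio V_6/V_5 ≈ 7.854.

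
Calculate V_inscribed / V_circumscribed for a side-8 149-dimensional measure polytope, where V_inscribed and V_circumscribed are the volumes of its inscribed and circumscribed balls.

Volume scales as r^n, and r_in/r_out = 1/√149, giving (1/√149)^149 ≈ 1.25205e-162.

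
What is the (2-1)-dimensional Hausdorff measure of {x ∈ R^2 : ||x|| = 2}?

|∂B_2(2)| = 2πr = 2π·2 ≈ 12.5664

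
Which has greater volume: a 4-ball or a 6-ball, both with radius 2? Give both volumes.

V_4(2) ≈ 78.9568. V_6(2) ≈ 330.734. The 6-ball is larger.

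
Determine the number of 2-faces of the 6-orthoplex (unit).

Each 2-face is the convex hull of 3 vertices, one chosen as ±e_i from each of 3 distinct axes: 2^3·C(6,3) = 160.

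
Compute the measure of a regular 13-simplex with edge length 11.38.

V_13 = √(14) · 11.38^13 / (13! · 2^(13/2)) ≈ 356.4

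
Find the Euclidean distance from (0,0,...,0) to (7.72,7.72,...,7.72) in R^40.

The space diagonal of an n-cube of side s is s√n. Here 7.72·√40 ≈ 48.8256.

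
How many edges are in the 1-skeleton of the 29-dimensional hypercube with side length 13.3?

An n-cube has n·2^(n-1) edges. With n = 29: 29·268435456 = 7784628224.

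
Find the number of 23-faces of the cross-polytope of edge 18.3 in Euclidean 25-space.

Number of 23-faces = 2^(23+1) · C(25,23+1) = 16777216 · 25 = 419430400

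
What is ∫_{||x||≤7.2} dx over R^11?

V_11(7.2) = π^(11/2) · (7.2)^11 / Γ(11/2 + 1) ≈ 5.07881e+09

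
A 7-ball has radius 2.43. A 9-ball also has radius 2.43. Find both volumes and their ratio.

V_7(2.43) ≈ 2363.87. V_9(2.43) ≈ 9744.83. Ratio V_7/V_9 ≈ 0.2426.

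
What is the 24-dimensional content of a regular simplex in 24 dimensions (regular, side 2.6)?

For a regular n-simplex with edge a, V = (a^n / n!)·√((n+1)/2^n). With a=2.6, n=24: V ≈ 1.7917e-17.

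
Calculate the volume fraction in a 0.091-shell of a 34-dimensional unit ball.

1 - (1-0.091)^34 ≈ 0.96099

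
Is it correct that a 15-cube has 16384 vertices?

False. The 15-cube has 2^15 = 32768 vertices.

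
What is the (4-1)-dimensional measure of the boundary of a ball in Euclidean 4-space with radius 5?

The surface area of an n-ball is 2π^(n/2) r^(n-1) / Γ(n/2). For n=4, r=5: 250·π^2 ≈ 2467.4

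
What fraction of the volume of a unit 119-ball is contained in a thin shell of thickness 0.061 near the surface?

1 - (1-0.061)^119 ≈ 0.999441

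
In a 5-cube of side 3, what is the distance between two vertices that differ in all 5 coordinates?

||(3,3,...,3)|| = √(5)·3 ≈ 6.7082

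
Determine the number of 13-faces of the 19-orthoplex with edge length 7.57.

Each 13-face is the convex hull of 14 vertices, one chosen as ±e_i from each of 14 distinct axes: 2^14·C(19,14) = 190513152.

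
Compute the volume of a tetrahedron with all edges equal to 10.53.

Volume = (√2/12) · 10.53³ = 137.6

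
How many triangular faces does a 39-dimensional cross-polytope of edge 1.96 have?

An n-cross-polytope has 2^(k+1)·C(n,k+1) k-faces. Here 2^3·C(39,3) = 8·9139 = 73112.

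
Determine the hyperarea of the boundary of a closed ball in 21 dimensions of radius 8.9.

The surface area of an n-ball is 2π^(n/2) r^(n-1) / Γ(n/2). For n=21, r=8.9: 2.84818e+18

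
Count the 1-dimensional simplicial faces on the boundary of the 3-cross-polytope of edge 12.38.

Number of 1-faces = 2^(1+1) · C(3,1+1) = 4 · 3 = 12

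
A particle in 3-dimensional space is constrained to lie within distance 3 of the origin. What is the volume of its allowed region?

The n-ball volume is π^(n/2)·r^n/Γ(n/2+1). With n=3, r=3: V = 36·π ≈ 113.097.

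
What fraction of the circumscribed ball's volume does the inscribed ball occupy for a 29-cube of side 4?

V_in/V_out = n^(-n/2) = 29^(-29/2) ≈ 6.24064e-22.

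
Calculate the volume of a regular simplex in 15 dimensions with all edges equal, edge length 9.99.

V_15 = √(16) · 9.99^15 / (15! · 2^(15/2)) ≈ 16.6463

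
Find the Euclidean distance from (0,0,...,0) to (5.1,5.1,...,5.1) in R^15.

d = √(5.1² + 5.1² + ... + 5.1²) [15 terms] = √(15·5.1²) = 5.1√15 ≈ 19.7522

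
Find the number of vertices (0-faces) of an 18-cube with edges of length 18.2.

Choose 0 of 18 axes to span the face (C(18,0) = 1 way), then fix each of the remaining 18 coordinates at one of its two extreme values (2^18 = 262144 ways): 1·262144 = 262144.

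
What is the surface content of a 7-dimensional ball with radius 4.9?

The surface area of an n-ball is 2π^(n/2) r^(n-1) / Γ(n/2). For n=7, r=4.9: 457778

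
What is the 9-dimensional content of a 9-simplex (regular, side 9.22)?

Volume = 9.22^9 · √(10/2^9) / 9! ≈ 185.43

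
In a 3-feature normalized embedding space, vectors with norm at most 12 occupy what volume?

V_3(12) = π^(3/2) · (12)^3 / Γ(3/2 + 1) = 2304·π ≈ 7238.23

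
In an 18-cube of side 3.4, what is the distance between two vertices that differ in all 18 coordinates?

||(3.4,3.4,...,3.4)|| = √(18)·3.4 ≈ 14.425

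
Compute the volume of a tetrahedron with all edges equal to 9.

Volume = (√2/12) · 9³ = 85.9135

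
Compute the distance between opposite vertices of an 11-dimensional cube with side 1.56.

The space diagonal of an n-cube of side s is s√n. Here 1.56·√11 ≈ 5.17393.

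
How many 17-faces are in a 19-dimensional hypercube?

f_17(19-cube) = (19 choose 17) · 2^2 = 684.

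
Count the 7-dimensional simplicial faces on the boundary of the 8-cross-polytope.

An n-cross-polytope has 2^(k+1)·C(n,k+1) k-faces. Here 2^8·C(8,8) = 256·1 = 256.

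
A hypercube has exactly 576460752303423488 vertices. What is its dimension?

The n-cube has 2^n vertices, and 576460752303423488 = 2^59, so n = 59.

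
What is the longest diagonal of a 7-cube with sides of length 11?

d = √(11² + 11² + ... + 11²) [7 terms] = √(7·11²) = 11√7 ≈ 29.1033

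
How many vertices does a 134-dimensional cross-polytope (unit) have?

Number of vertices = 2n = 268.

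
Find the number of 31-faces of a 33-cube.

An n-cube has C(n,k)·2^(n-k) k-faces. Here C(33,31)·2^2 = 528·4 = 2112.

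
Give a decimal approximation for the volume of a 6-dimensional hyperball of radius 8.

V_6(8) = π^(6/2) · (8)^6 / Γ(6/2 + 1) = 131072·π^3/3 ≈ 1.35468e+06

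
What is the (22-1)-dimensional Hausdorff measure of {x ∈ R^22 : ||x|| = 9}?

S_22(9) = 2·π^(22/2)·(9)^21 / Γ(22/2) = 1350851717672992089·π^11/22400 ≈ 1.77422e+19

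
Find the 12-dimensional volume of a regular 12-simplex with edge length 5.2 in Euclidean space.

Volume = 5.2^12 · √(13/2^12) / 12! ≈ 0.0459722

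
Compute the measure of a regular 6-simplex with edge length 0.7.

V = (0.7^6 / 6!) · √((6+1) / 2^6) ≈ 5.40399e-05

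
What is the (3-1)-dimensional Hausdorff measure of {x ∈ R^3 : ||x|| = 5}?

S = n·V_n(r)/r = 3·V_3(5)/5 (volume-to-surface relation), giving 4πr² = 4π·(5)² ≈ 314.159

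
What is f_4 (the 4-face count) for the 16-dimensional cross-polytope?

f_4(16-orthoplex) = 2^5 · (16 choose 5) = 139776.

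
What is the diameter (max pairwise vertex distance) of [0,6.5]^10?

d = √(6.5² + 6.5² + ... + 6.5²) [10 terms] = √(10·6.5²) = 6.5√10 ≈ 20.5548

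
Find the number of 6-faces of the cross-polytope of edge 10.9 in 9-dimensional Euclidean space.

f_6(9-orthoplex) = 2^7 · (9 choose 7) = 4608.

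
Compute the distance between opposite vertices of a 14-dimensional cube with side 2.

d = √(2² + 2² + ... + 2²) [14 terms] = √(14·2²) = 2√14 ≈ 7.48331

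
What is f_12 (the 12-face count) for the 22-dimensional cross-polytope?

An n-cross-polytope has 2^(k+1)·C(n,k+1) k-faces. Here 2^13·C(22,13) = 8192·497420 = 4074864640.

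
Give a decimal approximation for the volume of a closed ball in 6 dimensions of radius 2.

The n-ball volume is π^(n/2)·r^n/Γ(n/2+1). With n=6, r=2: V = 32·π^3/3 ≈ 330.734.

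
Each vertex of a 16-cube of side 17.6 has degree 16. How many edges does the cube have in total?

The 16-cube has n·2^(n-1) = 16·2^15 = 16·32768 = 524288 edges.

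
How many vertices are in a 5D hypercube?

f_0(5-cube) = (5 choose 0) · 2^5 = 32.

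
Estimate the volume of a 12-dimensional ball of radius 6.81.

The n-ball volume is π^(n/2)·r^n/Γ(n/2+1). With n=12, r=6.81: V ≈ 1.32841e+10.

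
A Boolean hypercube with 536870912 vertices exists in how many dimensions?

n = log_2(536870912) = 29.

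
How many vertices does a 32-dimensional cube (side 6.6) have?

The 32-cube has 2^32 = 4294967296 vertices.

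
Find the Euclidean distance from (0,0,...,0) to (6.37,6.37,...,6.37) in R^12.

d = √(6.37² + 6.37² + ... + 6.37²) [12 terms] = √(12·6.37²) = 6.37√12 ≈ 22.0663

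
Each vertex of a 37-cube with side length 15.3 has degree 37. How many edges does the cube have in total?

Each of the 2^37 = 137438953472 vertices has degree 37; total edges = 37·2^37/2 = 2542620639232.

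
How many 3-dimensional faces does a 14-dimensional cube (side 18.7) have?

Choose 3 of 14 axes to span the face (C(14,3) = 364 ways), then fix each of the remaining 11 coordinates at one of its two extreme values (2^11 = 2048 ways): 364·2048 = 745472.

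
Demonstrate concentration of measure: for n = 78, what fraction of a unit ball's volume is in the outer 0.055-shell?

1 - (1-0.055)^78 ≈ 0.987875 ≈ 98.79%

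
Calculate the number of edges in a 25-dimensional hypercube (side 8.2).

The 25-cube has n·2^(n-1) = 25·2^24 = 25·16777216 = 419430400 edges.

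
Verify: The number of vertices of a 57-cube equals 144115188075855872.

True. The 57-cube has 2^57 = 144115188075855872 vertices.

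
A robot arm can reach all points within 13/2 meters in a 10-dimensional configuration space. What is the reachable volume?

V = 137858491849·π^5/122880 ≈ 3.43322e+08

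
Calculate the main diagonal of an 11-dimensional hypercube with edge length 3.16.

The space diagonal of an n-cube of side s is s√n. Here 3.16·√11 ≈ 10.4805.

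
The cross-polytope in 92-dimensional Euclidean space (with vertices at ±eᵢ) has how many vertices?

An n-cross-polytope has 2n vertices; here n = 92, giving 184.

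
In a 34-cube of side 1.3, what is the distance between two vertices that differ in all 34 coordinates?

d = √(1.3² + 1.3² + ... + 1.3²) [34 terms] = √(34·1.3²) = 1.3√34 ≈ 7.58024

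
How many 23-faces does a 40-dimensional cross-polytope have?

Number of 23-faces = 2^(23+1) · C(40,23+1) = 16777216 · 62852101650 = 1054483285436006400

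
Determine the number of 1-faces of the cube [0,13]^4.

f_1(4-cube) = (4 choose 1) · 2^3 = 32.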